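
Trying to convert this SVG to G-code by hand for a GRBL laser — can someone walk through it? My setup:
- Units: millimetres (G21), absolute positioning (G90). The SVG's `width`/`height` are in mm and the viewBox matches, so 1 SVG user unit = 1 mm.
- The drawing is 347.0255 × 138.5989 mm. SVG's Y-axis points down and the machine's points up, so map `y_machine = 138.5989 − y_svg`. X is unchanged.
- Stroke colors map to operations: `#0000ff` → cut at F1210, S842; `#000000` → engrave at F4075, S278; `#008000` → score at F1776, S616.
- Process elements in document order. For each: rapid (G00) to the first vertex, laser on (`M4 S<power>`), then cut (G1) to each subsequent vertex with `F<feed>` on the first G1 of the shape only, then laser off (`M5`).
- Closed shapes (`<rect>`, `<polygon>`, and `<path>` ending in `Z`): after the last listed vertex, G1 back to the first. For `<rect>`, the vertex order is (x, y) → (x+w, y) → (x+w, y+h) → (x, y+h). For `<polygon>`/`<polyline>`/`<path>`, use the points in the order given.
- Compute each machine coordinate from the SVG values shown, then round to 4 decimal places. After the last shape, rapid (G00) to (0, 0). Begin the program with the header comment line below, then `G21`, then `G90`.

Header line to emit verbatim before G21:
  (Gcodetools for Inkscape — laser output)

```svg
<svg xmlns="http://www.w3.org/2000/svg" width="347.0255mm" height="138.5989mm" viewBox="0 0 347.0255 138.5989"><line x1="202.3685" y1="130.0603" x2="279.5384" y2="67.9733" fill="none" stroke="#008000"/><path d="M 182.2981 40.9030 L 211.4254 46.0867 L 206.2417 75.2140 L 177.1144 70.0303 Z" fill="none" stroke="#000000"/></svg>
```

1 u = 1 mm; y_m = 138.5989 − y.

[1] `<line>` line segment, #008000→score S616 F1776: (202.3685,8.5386) → (279.5384,70.6256)

[2] `<path>` regular polygon, #000000→engrave S278 F4075: (182.2981,97.6959) → (211.4254,92.5122) → (206.2417,63.3849) → (177.1144,68.5686) → (182.2981,97.6959) (closed)

(Gcodetools for Inkscape — laser output)
G21
G90
G00 X202.3685 Y8.5386
M4 S616
G1 X279.5384 Y70.6256 F1776
M5
G00 X182.2981 Y97.6959
M4 S278
G1 X211.4254 Y92.5122 F4075
G1 X206.2417 Y63.3849
G1 X177.1144 Y68.5686
G1 X182.2981 Y97.6959
M5
G00 X0.0000 Y0.0000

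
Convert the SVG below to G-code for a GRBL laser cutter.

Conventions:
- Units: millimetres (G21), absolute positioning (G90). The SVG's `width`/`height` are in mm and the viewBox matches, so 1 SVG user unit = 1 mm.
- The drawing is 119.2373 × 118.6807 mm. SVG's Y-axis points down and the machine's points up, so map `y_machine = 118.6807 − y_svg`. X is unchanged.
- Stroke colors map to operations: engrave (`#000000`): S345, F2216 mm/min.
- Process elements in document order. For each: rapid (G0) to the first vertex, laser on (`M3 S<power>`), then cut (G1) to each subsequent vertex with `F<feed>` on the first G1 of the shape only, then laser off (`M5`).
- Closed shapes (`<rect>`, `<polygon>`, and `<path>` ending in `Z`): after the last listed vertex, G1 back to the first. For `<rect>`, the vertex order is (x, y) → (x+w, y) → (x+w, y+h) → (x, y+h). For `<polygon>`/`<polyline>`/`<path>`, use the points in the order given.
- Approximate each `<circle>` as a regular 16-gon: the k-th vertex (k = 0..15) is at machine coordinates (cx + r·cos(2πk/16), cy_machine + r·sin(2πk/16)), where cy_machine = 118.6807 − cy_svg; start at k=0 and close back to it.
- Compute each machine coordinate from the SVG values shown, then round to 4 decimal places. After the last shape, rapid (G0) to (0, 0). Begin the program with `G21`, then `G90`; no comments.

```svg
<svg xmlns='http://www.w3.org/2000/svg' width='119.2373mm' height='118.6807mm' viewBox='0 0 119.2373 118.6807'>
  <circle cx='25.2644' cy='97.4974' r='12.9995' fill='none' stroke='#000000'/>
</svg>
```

viewBox `0 0 119.2373 118.6807` with mm width/height → 1 unit = 1 mm. Flip: y_m = 118.6807 − y_svg.

**Shape 1** — `<circle>` circle, stroke `#000000` → engrave (S345, F2216). Machine vertices: (38.2639,21.1833) → (37.2744,26.1580) → (34.4564,30.3753) → (30.2391,33.1933) → (25.2644,34.1828) → (20.2897,33.1933) → (16.0724,30.3753) → (13.2544,26.1580) → (12.2649,21.1833) → (13.2544,16.2086) → (16.0724,11.9913) → (20.2897,9.1733) → (25.2644,8.1838) → (30.2391,9.1733) → (34.4564,11.9913) → (37.2744,16.2086) → (38.2639,21.1833). Closed: final G1 returns to the first vertex.

G21
G90
G0 X38.2639 Y21.1833
M3 S345
G1 X37.2744 Y26.1580 F2216
G1 X34.4564 Y30.3753
G1 X30.2391 Y33.1933
G1 X25.2644 Y34.1828
G1 X20.2897 Y33.1933
G1 X16.0724 Y30.3753
G1 X13.2544 Y26.1580
G1 X12.2649 Y21.1833
G1 X13.2544 Y16.2086
G1 X16.0724 Y11.9913
G1 X20.2897 Y9.1733
G1 X25.2644 Y8.1838
G1 X30.2391 Y9.1733
G1 X34.4564 Y11.9913
G1 X37.2744 Y16.2086
G1 X38.2639 Y21.1833
M5
G0 X0.0000 Y0.0000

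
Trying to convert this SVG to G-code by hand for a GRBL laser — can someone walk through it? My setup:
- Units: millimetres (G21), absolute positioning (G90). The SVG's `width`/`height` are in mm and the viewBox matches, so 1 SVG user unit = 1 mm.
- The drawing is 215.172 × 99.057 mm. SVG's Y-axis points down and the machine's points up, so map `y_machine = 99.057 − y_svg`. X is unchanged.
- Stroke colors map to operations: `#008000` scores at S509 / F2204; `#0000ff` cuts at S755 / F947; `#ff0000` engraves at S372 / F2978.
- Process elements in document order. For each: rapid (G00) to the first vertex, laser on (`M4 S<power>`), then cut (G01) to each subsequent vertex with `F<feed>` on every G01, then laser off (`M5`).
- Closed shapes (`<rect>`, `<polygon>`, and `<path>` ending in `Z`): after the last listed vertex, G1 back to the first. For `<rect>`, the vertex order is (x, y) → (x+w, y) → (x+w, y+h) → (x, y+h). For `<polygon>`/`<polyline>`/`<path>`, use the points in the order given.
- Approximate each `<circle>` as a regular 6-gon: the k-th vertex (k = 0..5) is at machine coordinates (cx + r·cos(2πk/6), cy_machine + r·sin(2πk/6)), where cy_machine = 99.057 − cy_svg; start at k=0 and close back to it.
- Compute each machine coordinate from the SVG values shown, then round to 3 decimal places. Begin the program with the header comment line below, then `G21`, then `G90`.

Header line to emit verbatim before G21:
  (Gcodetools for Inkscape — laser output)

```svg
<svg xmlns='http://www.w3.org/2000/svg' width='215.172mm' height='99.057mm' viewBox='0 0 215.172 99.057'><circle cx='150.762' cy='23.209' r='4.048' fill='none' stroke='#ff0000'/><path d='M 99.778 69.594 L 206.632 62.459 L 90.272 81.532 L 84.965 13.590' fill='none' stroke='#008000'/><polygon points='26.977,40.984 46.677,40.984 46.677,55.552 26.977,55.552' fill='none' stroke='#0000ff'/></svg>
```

Since the viewBox matches the mm dimensions, user units are millimetres directly. The only transform is the Y-flip y_m = 99.057 − y_svg.

Shape 1 is a circle drawn with `<circle>`. Its stroke #ff0000 means engrave at S372, F2978. After flipping Y the toolpath is (154.810,75.848) → (152.786,79.354) → (148.738,79.354) → (146.714,75.848) → (148.738,72.342) → (152.786,72.342) → (154.810,75.848), returning to the start.

Shape 2 is a open polyline drawn with `<path>`. Its stroke #008000 means score at S509, F2204. After flipping Y the toolpath is (99.778,29.463) → (206.632,36.598) → (90.272,17.525) → (84.965,85.467).

Shape 3 is a rectangle drawn with `<polygon>`. Its stroke #0000ff means cut at S755, F947. After flipping Y the toolpath is (26.977,58.073) → (46.677,58.073) → (46.677,43.505) → (26.977,43.505) → (26.977,58.073), returning to the start.

(Gcodetools for Inkscape — laser output)
G21
G90
G00 X154.810 Y75.848
M4 S372
G01 X152.786 Y79.354 F2978
G01 X148.738 Y79.354 F2978
G01 X146.714 Y75.848 F2978
G01 X148.738 Y72.342 F2978
G01 X152.786 Y72.342 F2978
G01 X154.810 Y75.848 F2978
M5
G00 X99.778 Y29.463
M4 S509
G01 X206.632 Y36.598 F2204
G01 X90.272 Y17.525 F2204
G01 X84.965 Y85.467 F2204
M5
G00 X26.977 Y58.073
M4 S755
G01 X46.677 Y58.073 F947
G01 X46.677 Y43.505 F947
G01 X26.977 Y43.505 F947
G01 X26.977 Y58.073 F947
M5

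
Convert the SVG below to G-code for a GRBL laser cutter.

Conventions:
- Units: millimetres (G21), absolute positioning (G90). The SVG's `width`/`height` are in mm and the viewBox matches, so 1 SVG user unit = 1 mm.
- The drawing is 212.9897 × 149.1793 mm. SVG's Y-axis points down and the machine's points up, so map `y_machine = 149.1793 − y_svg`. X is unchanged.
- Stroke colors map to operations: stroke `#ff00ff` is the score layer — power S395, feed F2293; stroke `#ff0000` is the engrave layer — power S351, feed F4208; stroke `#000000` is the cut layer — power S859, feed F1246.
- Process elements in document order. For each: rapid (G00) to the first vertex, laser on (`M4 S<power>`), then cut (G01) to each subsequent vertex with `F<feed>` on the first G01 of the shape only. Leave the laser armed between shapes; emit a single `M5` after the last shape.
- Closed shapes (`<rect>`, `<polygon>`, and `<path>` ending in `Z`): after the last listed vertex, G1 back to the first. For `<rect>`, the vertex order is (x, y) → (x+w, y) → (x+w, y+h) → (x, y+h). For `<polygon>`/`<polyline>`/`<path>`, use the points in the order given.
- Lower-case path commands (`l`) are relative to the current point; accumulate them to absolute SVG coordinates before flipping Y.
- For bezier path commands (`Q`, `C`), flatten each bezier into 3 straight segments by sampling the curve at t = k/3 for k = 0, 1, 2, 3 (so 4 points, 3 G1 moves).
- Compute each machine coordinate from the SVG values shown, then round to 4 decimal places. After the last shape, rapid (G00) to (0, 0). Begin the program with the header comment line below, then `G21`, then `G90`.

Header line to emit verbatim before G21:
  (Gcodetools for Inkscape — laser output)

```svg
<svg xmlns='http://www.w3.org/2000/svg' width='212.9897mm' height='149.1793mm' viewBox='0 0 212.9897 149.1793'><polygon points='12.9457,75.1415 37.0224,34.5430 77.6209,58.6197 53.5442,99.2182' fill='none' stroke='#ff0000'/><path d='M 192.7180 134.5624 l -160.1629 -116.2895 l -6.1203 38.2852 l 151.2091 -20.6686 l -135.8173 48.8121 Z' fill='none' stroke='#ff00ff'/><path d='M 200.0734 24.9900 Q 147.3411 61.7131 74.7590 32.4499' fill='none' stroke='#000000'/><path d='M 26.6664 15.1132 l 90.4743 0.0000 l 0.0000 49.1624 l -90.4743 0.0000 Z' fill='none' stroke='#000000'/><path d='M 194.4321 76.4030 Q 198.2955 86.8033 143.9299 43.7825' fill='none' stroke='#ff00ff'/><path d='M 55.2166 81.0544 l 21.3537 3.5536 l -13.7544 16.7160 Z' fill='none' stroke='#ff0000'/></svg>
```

1 u = 1 mm; y_m = 149.1793 − y.

[1] `<polygon>` regular polygon, #ff0000→engrave S351 F4208: (12.9457,74.0378) → (37.0224,114.6363) → (77.6209,90.5596) → (53.5442,49.9611) → (12.9457,74.0378) (closed)

[2] `<path>` closed polygon, #ff00ff→score S395 F2293: (192.7180,14.6169) → (32.5551,130.9064) → (26.4348,92.6212) → (177.6439,113.2898) → (41.8266,64.4777) → (192.7180,14.6169) (closed)

[3] `<path>` quadratic bezier, #000000→cut S859 F1246: (200.0734,124.1893) → (162.7130,107.0390) → (120.9415,104.5524) → (74.7590,116.7294)

[4] `<path>` rectangle, #000000→cut S859 F1246: (26.6664,134.0661) → (117.1407,134.0661) → (117.1407,84.9037) → (26.6664,84.9037) → (26.6664,134.0661) (closed)

[5] `<path>` quadratic bezier, #ff00ff→score S395 F2293: (194.4321,72.7763) → (190.5378,71.7784) → (173.7037,82.6519) → (143.9299,105.3968)

[6] `<path>` regular polygon, #ff0000→engrave S351 F4208: (55.2166,68.1249) → (76.5703,64.5713) → (62.8159,47.8553) → (55.2166,68.1249) (closed)

(Gcodetools for Inkscape — laser output)
G21
G90
G00 X12.9457 Y74.0378
M4 S351
G01 X37.0224 Y114.6363 F4208
G01 X77.6209 Y90.5596
G01 X53.5442 Y49.9611
G01 X12.9457 Y74.0378
G00 X192.7180 Y14.6169
M4 S395
G01 X32.5551 Y130.9064 F2293
G01 X26.4348 Y92.6212
G01 X177.6439 Y113.2898
G01 X41.8266 Y64.4777
G01 X192.7180 Y14.6169
G00 X200.0734 Y124.1893
M4 S859
G01 X162.7130 Y107.0390 F1246
G01 X120.9415 Y104.5524
G01 X74.7590 Y116.7294
G00 X26.6664 Y134.0661
M4 S859
G01 X117.1407 Y134.0661 F1246
G01 X117.1407 Y84.9037
G01 X26.6664 Y84.9037
G01 X26.6664 Y134.0661
G00 X194.4321 Y72.7763
M4 S395
G01 X190.5378 Y71.7784 F2293
G01 X173.7037 Y82.6519
G01 X143.9299 Y105.3968
G00 X55.2166 Y68.1249
M4 S351
G01 X76.5703 Y64.5713 F4208
G01 X62.8159 Y47.8553
G01 X55.2166 Y68.1249
M5
G00 X0.0000 Y0.0000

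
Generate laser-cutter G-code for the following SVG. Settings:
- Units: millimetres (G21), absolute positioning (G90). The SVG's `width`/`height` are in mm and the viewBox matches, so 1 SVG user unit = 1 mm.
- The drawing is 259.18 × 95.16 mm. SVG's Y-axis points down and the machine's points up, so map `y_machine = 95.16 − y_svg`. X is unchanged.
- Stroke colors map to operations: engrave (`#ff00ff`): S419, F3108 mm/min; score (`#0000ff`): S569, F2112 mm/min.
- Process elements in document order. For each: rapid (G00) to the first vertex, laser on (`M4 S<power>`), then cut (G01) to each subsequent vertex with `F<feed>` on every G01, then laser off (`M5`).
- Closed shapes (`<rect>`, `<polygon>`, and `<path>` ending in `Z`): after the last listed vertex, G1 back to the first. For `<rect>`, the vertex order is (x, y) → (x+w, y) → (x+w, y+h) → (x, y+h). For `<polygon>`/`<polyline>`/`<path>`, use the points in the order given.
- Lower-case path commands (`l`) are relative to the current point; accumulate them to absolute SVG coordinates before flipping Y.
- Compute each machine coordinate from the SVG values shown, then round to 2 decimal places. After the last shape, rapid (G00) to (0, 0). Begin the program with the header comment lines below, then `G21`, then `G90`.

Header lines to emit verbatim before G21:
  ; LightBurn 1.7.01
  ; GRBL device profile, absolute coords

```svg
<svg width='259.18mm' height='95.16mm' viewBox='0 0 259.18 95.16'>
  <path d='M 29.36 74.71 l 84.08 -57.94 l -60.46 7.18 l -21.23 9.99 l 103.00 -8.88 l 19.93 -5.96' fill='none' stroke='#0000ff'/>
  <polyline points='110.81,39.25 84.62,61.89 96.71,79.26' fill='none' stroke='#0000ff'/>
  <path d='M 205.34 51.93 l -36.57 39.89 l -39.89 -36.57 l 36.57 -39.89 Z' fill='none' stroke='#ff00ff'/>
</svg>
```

Since the viewBox matches the mm dimensions, user units are millimetres directly. The only transform is the Y-flip y_m = 95.16 − y_svg.

Shape 1 is a open polyline drawn with `<path>`. Its stroke #0000ff means score at S569, F2112. After flipping Y the toolpath is (29.36,20.45) → (113.44,78.39) → (52.98,71.21) → (31.75,61.22) → (134.75,70.10) → (154.68,76.06).

Shape 2 is a open polyline drawn with `<polyline>`. Its stroke #0000ff means score at S569, F2112. After flipping Y the toolpath is (110.81,55.91) → (84.62,33.27) → (96.71,15.90).

Shape 3 is a regular polygon drawn with `<path>`. Its stroke #ff00ff means engrave at S419, F3108. After flipping Y the toolpath is (205.34,43.23) → (168.77,3.34) → (128.88,39.91) → (165.45,79.80) → (205.34,43.23), returning to the start.

; LightBurn 1.7.01
; GRBL device profile, absolute coords
G21
G90
G00 X29.36 Y20.45
M4 S569
G01 X113.44 Y78.39 F2112
G01 X52.98 Y71.21 F2112
G01 X31.75 Y61.22 F2112
G01 X134.75 Y70.10 F2112
G01 X154.68 Y76.06 F2112
M5
G00 X110.81 Y55.91
M4 S569
G01 X84.62 Y33.27 F2112
G01 X96.71 Y15.90 F2112
M5
G00 X205.34 Y43.23
M4 S419
G01 X168.77 Y3.34 F3108
G01 X128.88 Y39.91 F3108
G01 X165.45 Y79.80 F3108
G01 X205.34 Y43.23 F3108
M5
G00 X0.00 Y0.00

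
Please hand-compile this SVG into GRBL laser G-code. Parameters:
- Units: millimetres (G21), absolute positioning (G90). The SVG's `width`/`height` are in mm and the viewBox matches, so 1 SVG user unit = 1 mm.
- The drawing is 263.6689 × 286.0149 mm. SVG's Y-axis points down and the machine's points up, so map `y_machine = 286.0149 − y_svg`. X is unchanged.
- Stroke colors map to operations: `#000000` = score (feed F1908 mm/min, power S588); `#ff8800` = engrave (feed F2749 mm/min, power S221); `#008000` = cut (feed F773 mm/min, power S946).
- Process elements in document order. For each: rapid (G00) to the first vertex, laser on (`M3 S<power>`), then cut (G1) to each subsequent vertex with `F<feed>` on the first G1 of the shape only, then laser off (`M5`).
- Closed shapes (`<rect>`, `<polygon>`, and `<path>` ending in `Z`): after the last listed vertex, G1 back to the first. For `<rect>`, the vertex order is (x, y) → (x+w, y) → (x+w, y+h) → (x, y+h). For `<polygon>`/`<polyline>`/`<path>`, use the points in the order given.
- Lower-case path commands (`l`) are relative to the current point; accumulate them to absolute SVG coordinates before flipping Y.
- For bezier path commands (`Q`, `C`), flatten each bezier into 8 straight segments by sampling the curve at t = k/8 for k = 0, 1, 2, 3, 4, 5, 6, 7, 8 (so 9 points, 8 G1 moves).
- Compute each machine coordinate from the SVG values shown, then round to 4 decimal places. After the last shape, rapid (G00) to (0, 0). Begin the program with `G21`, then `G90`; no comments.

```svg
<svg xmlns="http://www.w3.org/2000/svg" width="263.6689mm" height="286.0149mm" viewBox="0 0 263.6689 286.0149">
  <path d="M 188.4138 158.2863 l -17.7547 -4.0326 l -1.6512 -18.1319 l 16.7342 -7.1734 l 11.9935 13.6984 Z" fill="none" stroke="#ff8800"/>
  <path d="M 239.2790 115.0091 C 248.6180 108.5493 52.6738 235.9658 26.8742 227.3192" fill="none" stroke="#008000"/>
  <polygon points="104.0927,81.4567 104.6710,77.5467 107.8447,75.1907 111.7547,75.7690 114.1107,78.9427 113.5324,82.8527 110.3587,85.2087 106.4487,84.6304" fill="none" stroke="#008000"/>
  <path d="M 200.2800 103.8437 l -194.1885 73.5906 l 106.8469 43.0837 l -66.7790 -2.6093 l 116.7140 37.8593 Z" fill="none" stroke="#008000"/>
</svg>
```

Since the viewBox matches the mm dimensions, user units are millimetres directly. The only transform is the Y-flip y_m = 286.0149 − y_svg.

Shape 1 is a regular polygon drawn with `<path>`. Its stroke #ff8800 means engrave at S221, F2749. After flipping Y the toolpath is (188.4138,127.7286) → (170.6591,131.7612) → (169.0079,149.8931) → (185.7421,157.0665) → (197.7356,143.3681) → (188.4138,127.7286), returning to the start.

Shape 2 is a cubic bezier drawn with `<path>`. Its stroke #008000 means cut at S946, F773. After flipping Y the toolpath is (239.2790,171.0058) → (233.8917,167.6800) → (213.6587,154.9666) → (182.9795,136.0291) → (146.2536,114.0307) → (107.8806,92.1348) → (72.2600,73.5048) → (43.7913,61.3040) → (26.8742,58.6957).

Shape 3 is a regular polygon drawn with `<polygon>`. Its stroke #008000 means cut at S946, F773. After flipping Y the toolpath is (104.0927,204.5582) → (104.6710,208.4682) → (107.8447,210.8242) → (111.7547,210.2459) → (114.1107,207.0722) → (113.5324,203.1622) → (110.3587,200.8062) → (106.4487,201.3845) → (104.0927,204.5582), returning to the start.

Shape 4 is a closed polygon drawn with `<path>`. Its stroke #008000 means cut at S946, F773. After flipping Y the toolpath is (200.2800,182.1712) → (6.0915,108.5806) → (112.9384,65.4969) → (46.1594,68.1062) → (162.8734,30.2469) → (200.2800,182.1712), returning to the start.

G21
G90
G00 X188.4138 Y127.7286
M3 S221
G1 X170.6591 Y131.7612 F2749
G1 X169.0079 Y149.8931
G1 X185.7421 Y157.0665
G1 X197.7356 Y143.3681
G1 X188.4138 Y127.7286
M5
G00 X239.2790 Y171.0058
M3 S946
G1 X233.8917 Y167.6800 F773
G1 X213.6587 Y154.9666
G1 X182.9795 Y136.0291
G1 X146.2536 Y114.0307
G1 X107.8806 Y92.1348
G1 X72.2600 Y73.5048
G1 X43.7913 Y61.3040
G1 X26.8742 Y58.6957
M5
G00 X104.0927 Y204.5582
M3 S946
G1 X104.6710 Y208.4682 F773
G1 X107.8447 Y210.8242
G1 X111.7547 Y210.2459
G1 X114.1107 Y207.0722
G1 X113.5324 Y203.1622
G1 X110.3587 Y200.8062
G1 X106.4487 Y201.3845
G1 X104.0927 Y204.5582
M5
G00 X200.2800 Y182.1712
M3 S946
G1 X6.0915 Y108.5806 F773
G1 X112.9384 Y65.4969
G1 X46.1594 Y68.1062
G1 X162.8734 Y30.2469
G1 X200.2800 Y182.1712
M5
G00 X0.0000 Y0.0000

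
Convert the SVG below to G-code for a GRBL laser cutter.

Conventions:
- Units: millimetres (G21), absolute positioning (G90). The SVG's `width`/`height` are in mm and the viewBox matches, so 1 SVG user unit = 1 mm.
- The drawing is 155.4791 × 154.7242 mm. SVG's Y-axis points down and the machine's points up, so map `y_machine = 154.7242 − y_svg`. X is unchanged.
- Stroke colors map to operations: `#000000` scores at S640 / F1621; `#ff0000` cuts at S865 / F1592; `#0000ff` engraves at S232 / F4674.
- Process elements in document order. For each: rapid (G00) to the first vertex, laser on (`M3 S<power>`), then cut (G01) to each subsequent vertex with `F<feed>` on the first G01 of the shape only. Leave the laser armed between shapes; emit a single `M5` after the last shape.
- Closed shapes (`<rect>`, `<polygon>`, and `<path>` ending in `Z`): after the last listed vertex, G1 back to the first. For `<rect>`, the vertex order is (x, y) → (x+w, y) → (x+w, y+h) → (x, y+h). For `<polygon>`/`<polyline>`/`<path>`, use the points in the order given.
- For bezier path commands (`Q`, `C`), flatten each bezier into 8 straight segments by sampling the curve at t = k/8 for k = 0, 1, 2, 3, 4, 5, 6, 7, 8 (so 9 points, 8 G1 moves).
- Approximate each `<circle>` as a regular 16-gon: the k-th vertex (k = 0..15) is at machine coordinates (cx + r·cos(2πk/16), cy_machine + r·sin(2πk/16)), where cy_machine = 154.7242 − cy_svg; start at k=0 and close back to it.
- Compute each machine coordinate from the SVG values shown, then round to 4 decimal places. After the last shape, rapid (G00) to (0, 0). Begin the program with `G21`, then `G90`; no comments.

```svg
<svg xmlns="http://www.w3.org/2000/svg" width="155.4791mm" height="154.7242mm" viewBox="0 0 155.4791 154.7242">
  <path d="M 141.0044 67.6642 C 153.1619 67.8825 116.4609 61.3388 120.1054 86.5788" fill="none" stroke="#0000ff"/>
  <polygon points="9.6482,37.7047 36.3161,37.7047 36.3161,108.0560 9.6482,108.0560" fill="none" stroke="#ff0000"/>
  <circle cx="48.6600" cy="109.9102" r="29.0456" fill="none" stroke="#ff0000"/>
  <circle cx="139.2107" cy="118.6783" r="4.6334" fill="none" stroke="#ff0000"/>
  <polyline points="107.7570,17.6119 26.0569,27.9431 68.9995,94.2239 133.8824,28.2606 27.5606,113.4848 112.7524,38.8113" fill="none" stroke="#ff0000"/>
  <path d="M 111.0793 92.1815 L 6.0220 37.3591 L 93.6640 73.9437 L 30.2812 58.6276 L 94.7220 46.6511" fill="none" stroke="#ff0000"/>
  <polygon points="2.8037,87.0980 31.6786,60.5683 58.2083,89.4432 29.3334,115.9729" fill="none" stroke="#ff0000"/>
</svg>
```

viewBox `0 0 155.4791 154.7242` with mm width/height → 1 unit = 1 mm. Flip: y_m = 154.7242 − y_svg.

**Shape 1** — `<path>` cubic bezier, stroke `#0000ff` → engrave (S232, F4674). Control points (SVG): P0=(141.0044,67.6642), P1=(153.1619,67.8825), P2=(116.4609,61.3388), P3=(120.1054,86.5788); sampled at t=k/8. Machine vertices: (141.0044,87.0600) → (143.4474,87.2198) → (142.3554,87.5619) → (138.7735,87.6344) → (133.7473,86.9858) → (128.3220,85.1643) → (123.5430,81.7182) → (120.4557,76.1958) → (120.1054,68.1454). Open path.

**Shape 2** — `<polygon>` rectangle, stroke `#ff0000` → cut (S865, F1592). Machine vertices: (9.6482,117.0195) → (36.3161,117.0195) → (36.3161,46.6682) → (9.6482,46.6682) → (9.6482,117.0195). Closed: final G1 returns to the first vertex.

**Shape 3** — `<circle>` circle, stroke `#ff0000` → cut (S865, F1592). Machine vertices: (77.7056,44.8140) → (75.4946,55.9293) → (69.1983,65.3523) → (59.7753,71.6486) → (48.6600,73.8596) → (37.5447,71.6486) → (28.1217,65.3523) → (21.8254,55.9293) → (19.6144,44.8140) → (21.8254,33.6987) → (28.1217,24.2757) → (37.5447,17.9794) → (48.6600,15.7684) → (59.7753,17.9794) → (69.1983,24.2757) → (75.4946,33.6987) → (77.7056,44.8140). Closed: final G1 returns to the first vertex.

**Shape 4** — `<circle>` circle, stroke `#ff0000` → cut (S865, F1592). Machine vertices: (143.8441,36.0459) → (143.4914,37.8190) → (142.4870,39.3222) → (140.9838,40.3266) → (139.2107,40.6793) → (137.4376,40.3266) → (135.9344,39.3222) → (134.9300,37.8190) → (134.5773,36.0459) → (134.9300,34.2728) → (135.9344,32.7696) → (137.4376,31.7652) → (139.2107,31.4125) → (140.9838,31.7652) → (142.4870,32.7696) → (143.4914,34.2728) → (143.8441,36.0459). Closed: final G1 returns to the first vertex.

**Shape 5** — `<polyline>` open polyline, stroke `#ff0000` → cut (S865, F1592). Machine vertices: (107.7570,137.1123) → (26.0569,126.7811) → (68.9995,60.5003) → (133.8824,126.4636) → (27.5606,41.2394) → (112.7524,115.9129). Open path.

**Shape 6** — `<path>` open polyline, stroke `#ff0000` → cut (S865, F1592). Machine vertices: (111.0793,62.5427) → (6.0220,117.3651) → (93.6640,80.7805) → (30.2812,96.0966) → (94.7220,108.0731). Open path.

**Shape 7** — `<polygon>` regular polygon, stroke `#ff0000` → cut (S865, F1592). Machine vertices: (2.8037,67.6262) → (31.6786,94.1559) → (58.2083,65.2810) → (29.3334,38.7513) → (2.8037,67.6262). Closed: final G1 returns to the first vertex.

G21
G90
G00 X141.0044 Y87.0600
M3 S232
G01 X143.4474 Y87.2198 F4674
G01 X142.3554 Y87.5619
G01 X138.7735 Y87.6344
G01 X133.7473 Y86.9858
G01 X128.3220 Y85.1643
G01 X123.5430 Y81.7182
G01 X120.4557 Y76.1958
G01 X120.1054 Y68.1454
G00 X9.6482 Y117.0195
M3 S865
G01 X36.3161 Y117.0195 F1592
G01 X36.3161 Y46.6682
G01 X9.6482 Y46.6682
G01 X9.6482 Y117.0195
G00 X77.7056 Y44.8140
M3 S865
G01 X75.4946 Y55.9293 F1592
G01 X69.1983 Y65.3523
G01 X59.7753 Y71.6486
G01 X48.6600 Y73.8596
G01 X37.5447 Y71.6486
G01 X28.1217 Y65.3523
G01 X21.8254 Y55.9293
G01 X19.6144 Y44.8140
G01 X21.8254 Y33.6987
G01 X28.1217 Y24.2757
G01 X37.5447 Y17.9794
G01 X48.6600 Y15.7684
G01 X59.7753 Y17.9794
G01 X69.1983 Y24.2757
G01 X75.4946 Y33.6987
G01 X77.7056 Y44.8140
G00 X143.8441 Y36.0459
M3 S865
G01 X143.4914 Y37.8190 F1592
G01 X142.4870 Y39.3222
G01 X140.9838 Y40.3266
G01 X139.2107 Y40.6793
G01 X137.4376 Y40.3266
G01 X135.9344 Y39.3222
G01 X134.9300 Y37.8190
G01 X134.5773 Y36.0459
G01 X134.9300 Y34.2728
G01 X135.9344 Y32.7696
G01 X137.4376 Y31.7652
G01 X139.2107 Y31.4125
G01 X140.9838 Y31.7652
G01 X142.4870 Y32.7696
G01 X143.4914 Y34.2728
G01 X143.8441 Y36.0459
G00 X107.7570 Y137.1123
M3 S865
G01 X26.0569 Y126.7811 F1592
G01 X68.9995 Y60.5003
G01 X133.8824 Y126.4636
G01 X27.5606 Y41.2394
G01 X112.7524 Y115.9129
G00 X111.0793 Y62.5427
M3 S865
G01 X6.0220 Y117.3651 F1592
G01 X93.6640 Y80.7805
G01 X30.2812 Y96.0966
G01 X94.7220 Y108.0731
G00 X2.8037 Y67.6262
M3 S865
G01 X31.6786 Y94.1559 F1592
G01 X58.2083 Y65.2810
G01 X29.3334 Y38.7513
G01 X2.8037 Y67.6262
M5
G00 X0.0000 Y0.0000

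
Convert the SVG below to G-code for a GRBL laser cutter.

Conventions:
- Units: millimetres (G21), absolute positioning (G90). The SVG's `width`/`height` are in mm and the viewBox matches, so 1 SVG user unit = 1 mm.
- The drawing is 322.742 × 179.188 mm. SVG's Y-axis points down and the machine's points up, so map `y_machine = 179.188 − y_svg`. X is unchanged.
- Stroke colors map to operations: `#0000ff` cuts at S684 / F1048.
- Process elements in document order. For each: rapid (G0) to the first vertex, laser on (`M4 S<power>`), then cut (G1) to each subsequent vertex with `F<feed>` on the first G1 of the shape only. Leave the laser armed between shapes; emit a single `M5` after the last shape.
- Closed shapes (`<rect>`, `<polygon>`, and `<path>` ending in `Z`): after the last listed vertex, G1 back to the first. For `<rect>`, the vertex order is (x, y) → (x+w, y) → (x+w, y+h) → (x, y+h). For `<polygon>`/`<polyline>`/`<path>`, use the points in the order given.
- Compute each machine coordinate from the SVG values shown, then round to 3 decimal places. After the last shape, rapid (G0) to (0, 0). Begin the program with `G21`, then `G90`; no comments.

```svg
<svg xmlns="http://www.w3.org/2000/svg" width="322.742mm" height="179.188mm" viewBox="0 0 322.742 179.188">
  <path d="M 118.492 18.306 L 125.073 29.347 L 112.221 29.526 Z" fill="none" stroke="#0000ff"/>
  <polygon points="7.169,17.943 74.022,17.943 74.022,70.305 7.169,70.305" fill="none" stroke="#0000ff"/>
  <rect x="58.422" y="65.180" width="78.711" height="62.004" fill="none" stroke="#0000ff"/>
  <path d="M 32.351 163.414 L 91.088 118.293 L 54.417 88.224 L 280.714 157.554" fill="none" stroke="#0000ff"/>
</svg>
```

viewBox `0 0 322.742 179.188` with mm width/height → 1 unit = 1 mm. Flip: y_m = 179.188 − y_svg.

**Shape 1** — `<path>` regular polygon, stroke `#0000ff` → cut (S684, F1048). Machine vertices: (118.492,160.882) → (125.073,149.841) → (112.221,149.662) → (118.492,160.882). Closed: final G1 returns to the first vertex.

**Shape 2** — `<polygon>` rectangle, stroke `#0000ff` → cut (S684, F1048). Machine vertices: (7.169,161.245) → (74.022,161.245) → (74.022,108.883) → (7.169,108.883) → (7.169,161.245). Closed: final G1 returns to the first vertex.

**Shape 3** — `<rect>` rectangle, stroke `#0000ff` → cut (S684, F1048). Machine vertices: (58.422,114.008) → (137.133,114.008) → (137.133,52.004) → (58.422,52.004) → (58.422,114.008). Closed: final G1 returns to the first vertex.

**Shape 4** — `<path>` open polyline, stroke `#0000ff` → cut (S684, F1048). Machine vertices: (32.351,15.774) → (91.088,60.895) → (54.417,90.964) → (280.714,21.634). Open path.

G21
G90
G0 X118.492 Y160.882
M4 S684
G1 X125.073 Y149.841 F1048
G1 X112.221 Y149.662
G1 X118.492 Y160.882
G0 X7.169 Y161.245
M4 S684
G1 X74.022 Y161.245 F1048
G1 X74.022 Y108.883
G1 X7.169 Y108.883
G1 X7.169 Y161.245
G0 X58.422 Y114.008
M4 S684
G1 X137.133 Y114.008 F1048
G1 X137.133 Y52.004
G1 X58.422 Y52.004
G1 X58.422 Y114.008
G0 X32.351 Y15.774
M4 S684
G1 X91.088 Y60.895 F1048
G1 X54.417 Y90.964
G1 X280.714 Y21.634
M5
G0 X0.000 Y0.000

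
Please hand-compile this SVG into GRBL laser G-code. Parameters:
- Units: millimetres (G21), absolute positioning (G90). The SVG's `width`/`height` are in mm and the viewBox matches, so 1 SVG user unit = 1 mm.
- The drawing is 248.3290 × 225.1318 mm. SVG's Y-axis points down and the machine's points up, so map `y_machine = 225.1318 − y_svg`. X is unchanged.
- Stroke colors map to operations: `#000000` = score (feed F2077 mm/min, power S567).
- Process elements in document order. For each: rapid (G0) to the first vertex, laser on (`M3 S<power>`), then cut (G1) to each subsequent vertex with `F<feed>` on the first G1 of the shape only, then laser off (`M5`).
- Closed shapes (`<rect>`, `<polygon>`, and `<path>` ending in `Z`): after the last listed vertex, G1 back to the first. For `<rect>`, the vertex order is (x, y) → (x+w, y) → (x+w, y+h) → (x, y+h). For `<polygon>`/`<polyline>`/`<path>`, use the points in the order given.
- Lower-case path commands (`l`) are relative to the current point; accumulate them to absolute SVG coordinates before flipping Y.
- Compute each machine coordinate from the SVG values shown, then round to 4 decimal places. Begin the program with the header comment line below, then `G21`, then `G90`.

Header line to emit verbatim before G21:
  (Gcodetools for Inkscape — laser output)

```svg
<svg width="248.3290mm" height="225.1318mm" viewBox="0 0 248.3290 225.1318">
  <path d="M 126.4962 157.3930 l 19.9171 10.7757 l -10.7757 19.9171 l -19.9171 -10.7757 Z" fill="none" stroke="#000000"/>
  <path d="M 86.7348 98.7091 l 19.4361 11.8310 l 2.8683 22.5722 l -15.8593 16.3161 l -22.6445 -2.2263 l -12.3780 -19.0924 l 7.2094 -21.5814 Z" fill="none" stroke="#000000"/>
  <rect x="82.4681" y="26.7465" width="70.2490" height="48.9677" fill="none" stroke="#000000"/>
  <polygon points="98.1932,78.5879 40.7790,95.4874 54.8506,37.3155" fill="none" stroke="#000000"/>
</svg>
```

viewBox `0 0 248.3290 225.1318` with mm width/height → 1 unit = 1 mm. Flip: y_m = 225.1318 − y_svg.

**Shape 1** — `<path>` regular polygon, stroke `#000000` → score (S567, F2077). Machine vertices: (126.4962,67.7388) → (146.4133,56.9631) → (135.6376,37.0460) → (115.7205,47.8217) → (126.4962,67.7388). Closed: final G1 returns to the first vertex.

**Shape 2** — `<path>` regular polygon, stroke `#000000` → score (S567, F2077). Machine vertices: (86.7348,126.4227) → (106.1709,114.5917) → (109.0392,92.0195) → (93.1799,75.7034) → (70.5354,77.9297) → (58.1574,97.0221) → (65.3668,118.6035) → (86.7348,126.4227). Closed: final G1 returns to the first vertex.

**Shape 3** — `<rect>` rectangle, stroke `#000000` → score (S567, F2077). Machine vertices: (82.4681,198.3853) → (152.7171,198.3853) → (152.7171,149.4176) → (82.4681,149.4176) → (82.4681,198.3853). Closed: final G1 returns to the first vertex.

**Shape 4** — `<polygon>` regular polygon, stroke `#000000` → score (S567, F2077). Machine vertices: (98.1932,146.5439) → (40.7790,129.6444) → (54.8506,187.8163) → (98.1932,146.5439). Closed: final G1 returns to the first vertex.

(Gcodetools for Inkscape — laser output)
G21
G90
G0 X126.4962 Y67.7388
M3 S567
G1 X146.4133 Y56.9631 F2077
G1 X135.6376 Y37.0460
G1 X115.7205 Y47.8217
G1 X126.4962 Y67.7388
M5
G0 X86.7348 Y126.4227
M3 S567
G1 X106.1709 Y114.5917 F2077
G1 X109.0392 Y92.0195
G1 X93.1799 Y75.7034
G1 X70.5354 Y77.9297
G1 X58.1574 Y97.0221
G1 X65.3668 Y118.6035
G1 X86.7348 Y126.4227
M5
G0 X82.4681 Y198.3853
M3 S567
G1 X152.7171 Y198.3853 F2077
G1 X152.7171 Y149.4176
G1 X82.4681 Y149.4176
G1 X82.4681 Y198.3853
M5
G0 X98.1932 Y146.5439
M3 S567
G1 X40.7790 Y129.6444 F2077
G1 X54.8506 Y187.8163
G1 X98.1932 Y146.5439
M5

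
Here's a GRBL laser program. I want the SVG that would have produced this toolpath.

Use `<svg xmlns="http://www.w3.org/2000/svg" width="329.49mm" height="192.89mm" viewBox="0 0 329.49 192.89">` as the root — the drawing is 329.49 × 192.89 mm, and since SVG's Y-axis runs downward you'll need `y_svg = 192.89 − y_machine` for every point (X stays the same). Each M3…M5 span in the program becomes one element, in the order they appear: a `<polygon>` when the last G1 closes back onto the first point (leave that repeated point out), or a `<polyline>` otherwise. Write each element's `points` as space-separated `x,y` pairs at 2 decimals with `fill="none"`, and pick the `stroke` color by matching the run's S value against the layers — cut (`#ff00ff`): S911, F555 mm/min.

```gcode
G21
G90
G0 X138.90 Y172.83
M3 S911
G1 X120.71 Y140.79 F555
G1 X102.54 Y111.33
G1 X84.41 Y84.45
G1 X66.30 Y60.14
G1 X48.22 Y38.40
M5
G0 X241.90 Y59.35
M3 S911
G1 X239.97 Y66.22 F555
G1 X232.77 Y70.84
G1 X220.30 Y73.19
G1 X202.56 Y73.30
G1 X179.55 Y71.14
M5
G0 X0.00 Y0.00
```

<svg xmlns="http://www.w3.org/2000/svg" width="329.49mm" height="192.89mm" viewBox="0 0 329.49 192.89">
  <polyline points="138.90,20.06 120.71,52.10 102.54,81.56 84.41,108.44 66.30,132.75 48.22,154.49" fill="none" stroke="#ff00ff"/>
  <polyline points="241.90,133.54 239.97,126.67 232.77,122.05 220.30,119.70 202.56,119.59 179.55,121.75" fill="none" stroke="#ff00ff"/>
</svg>

Machine Y-up, SVG Y-down with viewBox height 192.89, so y_svg = 192.89 − y_machine; X carries over. Every run uses S911, so all elements get stroke `#ff00ff` (cut).

Run 1: The run is open, so emit a `<polyline>` with points (Y-flipped): 138.90,20.06 120.71,52.10 102.54,81.56 84.41,108.44 66.30,132.75 48.22,154.49.

Run 2: The run is open, so emit a `<polyline>` with points (Y-flipped): 241.90,133.54 239.97,126.67 232.77,122.05 220.30,119.70 202.56,119.59 179.55,121.75.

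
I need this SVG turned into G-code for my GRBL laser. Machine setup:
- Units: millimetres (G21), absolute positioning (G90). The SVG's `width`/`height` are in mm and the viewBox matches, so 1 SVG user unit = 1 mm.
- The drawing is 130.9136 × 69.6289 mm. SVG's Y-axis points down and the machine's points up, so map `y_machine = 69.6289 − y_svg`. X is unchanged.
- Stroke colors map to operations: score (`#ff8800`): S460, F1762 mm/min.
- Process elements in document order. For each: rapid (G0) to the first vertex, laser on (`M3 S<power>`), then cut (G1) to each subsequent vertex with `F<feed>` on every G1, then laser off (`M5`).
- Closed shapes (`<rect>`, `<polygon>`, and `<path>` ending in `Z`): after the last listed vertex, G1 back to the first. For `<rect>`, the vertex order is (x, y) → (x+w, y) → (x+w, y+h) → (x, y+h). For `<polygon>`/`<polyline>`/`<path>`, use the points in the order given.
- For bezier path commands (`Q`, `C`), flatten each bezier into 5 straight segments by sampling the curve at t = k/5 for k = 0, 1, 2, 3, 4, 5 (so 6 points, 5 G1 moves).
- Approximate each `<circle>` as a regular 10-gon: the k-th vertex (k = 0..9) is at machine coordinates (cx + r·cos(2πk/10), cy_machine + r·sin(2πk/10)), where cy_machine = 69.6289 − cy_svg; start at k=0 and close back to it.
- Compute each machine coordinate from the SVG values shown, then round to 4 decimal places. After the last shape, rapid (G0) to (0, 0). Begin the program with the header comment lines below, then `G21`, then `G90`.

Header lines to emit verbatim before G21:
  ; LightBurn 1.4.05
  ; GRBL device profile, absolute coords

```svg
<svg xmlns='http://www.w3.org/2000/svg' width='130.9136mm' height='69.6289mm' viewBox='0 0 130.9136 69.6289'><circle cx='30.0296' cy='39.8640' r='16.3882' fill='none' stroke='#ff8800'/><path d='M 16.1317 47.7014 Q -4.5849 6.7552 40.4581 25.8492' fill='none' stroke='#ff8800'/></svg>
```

; LightBurn 1.4.05
; GRBL device profile, absolute coords
G21
G90
G0 X46.4178 Y29.7649
M3 S460
G1 X43.2879 Y39.3976 F1762
G1 X35.0938 Y45.3510 F1762
G1 X24.9654 Y45.3510 F1762
G1 X16.7713 Y39.3976 F1762
G1 X13.6414 Y29.7649 F1762
G1 X16.7713 Y20.1322 F1762
G1 X24.9654 Y14.1788 F1762
G1 X35.0938 Y14.1788 F1762
G1 X43.2879 Y20.1322 F1762
G1 X46.4178 Y29.7649 F1762
M5
G0 X16.1317 Y21.9275
M3 S460
G1 X10.4754 Y35.9044 F1762
G1 X10.0800 Y45.0780 F1762
G1 X14.9452 Y49.4485 F1762
G1 X25.0713 Y49.0157 F1762
G1 X40.4581 Y43.7797 F1762
M5
G0 X0.0000 Y0.0000

viewBox `0 0 130.9136 69.6289` with mm width/height → 1 unit = 1 mm. Flip: y_m = 69.6289 − y_svg.

**Shape 1** — `<circle>` circle, stroke `#ff8800` → score (S460, F1762). Machine vertices: (46.4178,29.7649) → (43.2879,39.3976) → (35.0938,45.3510) → (24.9654,45.3510) → (16.7713,39.3976) → (13.6414,29.7649) → (16.7713,20.1322) → (24.9654,14.1788) → (35.0938,14.1788) → (43.2879,20.1322) → (46.4178,29.7649). Closed: final G1 returns to the first vertex.

**Shape 2** — `<path>` quadratic bezier, stroke `#ff8800` → score (S460, F1762). Control points (SVG): P0=(16.1317,47.7014), P1=(-4.5849,6.7552), P2=(40.4581,25.8492); sampled at t=k/5. Machine vertices: (16.1317,21.9275) → (10.4754,35.9044) → (10.0800,45.0780) → (14.9452,49.4485) → (25.0713,49.0157) → (40.4581,43.7797). Open path.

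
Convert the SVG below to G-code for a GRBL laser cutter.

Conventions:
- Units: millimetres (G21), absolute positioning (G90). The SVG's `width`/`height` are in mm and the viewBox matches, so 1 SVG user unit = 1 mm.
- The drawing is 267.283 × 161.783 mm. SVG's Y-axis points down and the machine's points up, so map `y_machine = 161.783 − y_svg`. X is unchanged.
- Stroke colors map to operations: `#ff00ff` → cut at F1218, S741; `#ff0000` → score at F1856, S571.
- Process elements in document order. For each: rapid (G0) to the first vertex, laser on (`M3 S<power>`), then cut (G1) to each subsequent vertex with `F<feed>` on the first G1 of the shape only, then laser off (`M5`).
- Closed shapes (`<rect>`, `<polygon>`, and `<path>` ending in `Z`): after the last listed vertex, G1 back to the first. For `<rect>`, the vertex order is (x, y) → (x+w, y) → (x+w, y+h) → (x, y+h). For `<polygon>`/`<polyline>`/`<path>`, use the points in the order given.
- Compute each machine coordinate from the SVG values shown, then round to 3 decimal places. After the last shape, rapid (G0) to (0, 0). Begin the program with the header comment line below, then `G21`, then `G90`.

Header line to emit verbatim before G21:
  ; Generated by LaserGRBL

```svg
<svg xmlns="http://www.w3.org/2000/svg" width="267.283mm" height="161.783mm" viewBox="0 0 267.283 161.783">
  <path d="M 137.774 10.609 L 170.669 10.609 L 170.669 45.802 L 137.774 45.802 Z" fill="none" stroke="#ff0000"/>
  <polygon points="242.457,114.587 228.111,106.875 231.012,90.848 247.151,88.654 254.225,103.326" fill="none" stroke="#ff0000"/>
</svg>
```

Since the viewBox matches the mm dimensions, user units are millimetres directly. The only transform is the Y-flip y_m = 161.783 − y_svg.

Shape 1 is a rectangle drawn with `<path>`. Its stroke #ff0000 means score at S571, F1856. After flipping Y the toolpath is (137.774,151.174) → (170.669,151.174) → (170.669,115.981) → (137.774,115.981) → (137.774,151.174), returning to the start.

Shape 2 is a regular polygon drawn with `<polygon>`. Its stroke #ff0000 means score at S571, F1856. After flipping Y the toolpath is (242.457,47.196) → (228.111,54.908) → (231.012,70.935) → (247.151,73.129) → (254.225,58.457) → (242.457,47.196), returning to the start.

; Generated by LaserGRBL
G21
G90
G0 X137.774 Y151.174
M3 S571
G1 X170.669 Y151.174 F1856
G1 X170.669 Y115.981
G1 X137.774 Y115.981
G1 X137.774 Y151.174
M5
G0 X242.457 Y47.196
M3 S571
G1 X228.111 Y54.908 F1856
G1 X231.012 Y70.935
G1 X247.151 Y73.129
G1 X254.225 Y58.457
G1 X242.457 Y47.196
M5
G0 X0.000 Y0.000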